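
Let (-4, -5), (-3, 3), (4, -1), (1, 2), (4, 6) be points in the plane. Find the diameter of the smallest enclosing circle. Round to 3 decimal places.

13.601

By Welzl's lemma the MEC is supported by two points (diametrically opposite) or three points (on a circumcircle).
The farthest pair is (-4, -5)–(4, 6) with squared distance 185. The circle on this segment as diameter has centre (0, 0.5) and r² = 185/4 = 46.25.
Check (-3, 3): distance² to centre = 15.25 ≤ 46.25, so it lies inside.
All remaining points lie in this disk, and no smaller disk contains both endpoints, so this is the minimum enclosing circle.
Diameter = 2r = 2√(46.25) ≈ 13.601.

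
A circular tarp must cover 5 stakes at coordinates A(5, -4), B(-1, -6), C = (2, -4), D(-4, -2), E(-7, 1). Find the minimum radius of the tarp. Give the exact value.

The farthest pair is A–E with squared distance 169. The circle on this segment as diameter has centre (-1, -1.5) and r² = 169/4 = 42.25.
Check B: distance² to centre = 20.25 ≤ 42.25, so it lies inside.
All remaining points lie in this disk, and no smaller disk contains both endpoints, so this is the minimum enclosing circle.
r = √(42.25) = 6.5.

6.5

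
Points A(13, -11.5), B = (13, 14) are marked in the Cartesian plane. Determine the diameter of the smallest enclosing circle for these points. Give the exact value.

25.5

The smallest circle enclosing two points has them as diameter endpoints.
Centre = midpoint = (13, 1.25); r² = |AB|²/4 = 650.25/4 = 162.5625.
Diameter = 2r = 2√(162.5625) = 25.5.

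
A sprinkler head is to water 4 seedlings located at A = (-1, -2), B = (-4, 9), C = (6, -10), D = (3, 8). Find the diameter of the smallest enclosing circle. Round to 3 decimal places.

21.471

By Welzl's lemma the MEC is supported by two points (diametrically opposite) or three points (on a circumcircle).
The farthest pair is B–C with squared distance 461. The circle on this segment as diameter has centre (1, -0.5) and r² = 461/4 = 115.25.
Check A: distance² to centre = 6.25 ≤ 115.25, so it lies inside.
All remaining points lie in this disk, and no smaller disk contains both endpoints, so this is the minimum enclosing circle.
Diameter = 2r = 2√(115.25) ≈ 21.471.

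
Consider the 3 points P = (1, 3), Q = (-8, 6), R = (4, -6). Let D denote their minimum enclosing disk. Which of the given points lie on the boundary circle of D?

Q, R

Side lengths²: PQ² = 90, PR² = 90, QR² = 288.
Since QR² = 288 ≥ 90 + 90 = 180, the angle opposite QR is not acute, so the smallest enclosing circle has QR as diameter.
Centre = midpoint of QR = (-2, 0), r² = 288/4 = 72.
The points at distance exactly r from the centre are Q, R — 2 points.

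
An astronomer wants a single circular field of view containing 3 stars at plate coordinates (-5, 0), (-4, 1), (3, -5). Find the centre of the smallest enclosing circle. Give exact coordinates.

Call the three points A, B, C in the order given.
Side lengths²: AB² = 2, AC² = 89, BC² = 85.
Since AC² = 89 ≥ 85 + 2 = 87, the angle opposite AC is not acute, so the smallest enclosing circle has AC as diameter.
Centre = midpoint of AC = (-1, -2.5), r² = 89/4 = 22.25.
Centre = (-1, -2.5).

(-1, -2.5)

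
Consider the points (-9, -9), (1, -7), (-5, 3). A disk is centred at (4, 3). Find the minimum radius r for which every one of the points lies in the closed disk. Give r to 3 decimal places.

The required radius is the distance from (4, 3) to the farthest point.
Squared distances: 313, 109, 81.
Maximum is 313, attained at (-9, -9).
r = √313 ≈ 17.692.

17.692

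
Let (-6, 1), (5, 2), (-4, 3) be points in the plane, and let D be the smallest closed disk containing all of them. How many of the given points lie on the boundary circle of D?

2

Call the three points A, B, C in the order given.
Side lengths²: AB² = 122, AC² = 8, BC² = 82.
Since AB² = 122 ≥ 82 + 8 = 90, the angle opposite AB is not acute, so the smallest enclosing circle has AB as diameter.
Centre = midpoint of AB = (-0.5, 1.5), r² = 122/4 = 30.5.
The points at distance exactly r from the centre are (-6, 1), (5, 2) — 2 points.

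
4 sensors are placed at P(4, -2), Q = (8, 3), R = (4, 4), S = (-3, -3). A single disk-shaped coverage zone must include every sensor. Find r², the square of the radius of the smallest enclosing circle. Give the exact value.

By Welzl's lemma the MEC is supported by two points (diametrically opposite) or three points (on a circumcircle).
The farthest pair is Q–S with squared distance 157. The circle on this segment as diameter has centre (2.5, 0) and r² = 157/4 = 39.25.
Check P: distance² to centre = 6.25 ≤ 39.25, so it lies inside.
All remaining points lie in this disk, and no smaller disk contains both endpoints, so this is the minimum enclosing circle.

39.25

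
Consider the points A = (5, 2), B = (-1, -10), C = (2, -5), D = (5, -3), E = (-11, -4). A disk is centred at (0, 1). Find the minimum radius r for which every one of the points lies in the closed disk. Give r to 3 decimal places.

The required radius is the distance from (0, 1) to the farthest point.
Squared distances: 26, 122, 40, 41, 146.
Maximum is 146, attained at E.
r = √146 ≈ 12.083.

12.083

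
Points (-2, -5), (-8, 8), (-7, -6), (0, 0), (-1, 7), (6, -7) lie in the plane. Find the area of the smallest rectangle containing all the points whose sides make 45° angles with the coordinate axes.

In coordinates u = x + y, v = x − y the rectangle is axis-aligned; the map (x,y)→(u,v) scales areas by 2.
u-values: -7, 0, -13, 0, 6, -1; range = 6 − (-13) = 19.
v-values: 3, -16, -1, 0, -8, 13; range = 13 − (-16) = 29.
Area = (19 × 29) / 2 = 275.5.

275.5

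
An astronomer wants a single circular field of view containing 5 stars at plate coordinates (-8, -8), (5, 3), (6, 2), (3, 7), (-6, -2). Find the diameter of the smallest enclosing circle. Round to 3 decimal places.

The minimum enclosing circle of a finite set is fixed by two of the points (as a diameter) or three (as a circumcircle).
The farthest pair is (-8, -8)–(3, 7) with squared distance 346. The circle on this segment as diameter has centre (-2.5, -0.5) and r² = 346/4 = 86.5.
Check (5, 3): distance² to centre = 68.5 ≤ 86.5, so it lies inside.
All remaining points lie in this disk, and no smaller disk contains both endpoints, so this is the minimum enclosing circle.
Diameter = 2r = 2√(86.5) ≈ 18.601.

18.601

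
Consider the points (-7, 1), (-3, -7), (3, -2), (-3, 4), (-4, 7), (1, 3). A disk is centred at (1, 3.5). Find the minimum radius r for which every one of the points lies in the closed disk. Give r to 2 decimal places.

11.24

The required radius is the distance from (1, 3.5) to the farthest point.
Squared distances: 70.25, 126.25, 34.25, 16.25, 37.25, 0.25.
Maximum is 126.25, attained at (-3, -7).
r = √(126.25) ≈ 11.24.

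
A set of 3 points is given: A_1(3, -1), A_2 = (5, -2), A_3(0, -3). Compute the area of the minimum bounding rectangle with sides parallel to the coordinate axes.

10

x ranges over [0, 5], width 5.
y ranges over [-3, -1], height 2.
Area = 5 × 2 = 10.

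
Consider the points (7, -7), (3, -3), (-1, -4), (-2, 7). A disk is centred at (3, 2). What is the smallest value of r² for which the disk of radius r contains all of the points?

The required radius is the distance from (3, 2) to the farthest point.
Squared distances: 97, 25, 52, 50.
Maximum is 97, attained at (7, -7).

97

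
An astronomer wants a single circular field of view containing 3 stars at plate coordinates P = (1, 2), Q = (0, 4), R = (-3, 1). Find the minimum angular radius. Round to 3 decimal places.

2.173

Side lengths²: PQ² = 5, PR² = 17, QR² = 18.
Since QR² = 18 < 17 + 5 = 22, the triangle is acute, so the smallest enclosing circle is the circumcircle.
Circumcentre = (-7/6, 13/6), r² = 85/18.
r = √(85/18) ≈ 2.173.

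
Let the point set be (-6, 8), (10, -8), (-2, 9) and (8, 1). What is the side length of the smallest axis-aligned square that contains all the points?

17

The bounding box has width 16 and height 17.
An axis-aligned square enclosing the set must have side ≥ max(width, height).
So the minimum side is max(16, 17) = 17.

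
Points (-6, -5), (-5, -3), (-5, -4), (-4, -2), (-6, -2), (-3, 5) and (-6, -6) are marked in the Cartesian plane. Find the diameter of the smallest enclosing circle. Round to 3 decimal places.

11.402

A smallest enclosing disk is always determined by at most three of the input points on its boundary.
The farthest pair is (-3, 5)–(-6, -6) with squared distance 130. The circle on this segment as diameter has centre (-4.5, -0.5) and r² = 130/4 = 32.5.
Check (-6, -5): distance² to centre = 22.5 ≤ 32.5, so it lies inside.
All remaining points lie in this disk, and no smaller disk contains both endpoints, so this is the minimum enclosing circle.
Diameter = 2r = 2√(32.5) ≈ 11.402.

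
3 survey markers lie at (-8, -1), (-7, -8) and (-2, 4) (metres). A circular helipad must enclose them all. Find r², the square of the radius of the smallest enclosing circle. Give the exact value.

42.25

Call the three points A, B, C in the order given.
Side lengths²: AB² = 50, AC² = 61, BC² = 169.
Since BC² = 169 ≥ 61 + 50 = 111, the angle opposite BC is not acute, so the smallest enclosing circle has BC as diameter.
Centre = midpoint of BC = (-4.5, -2), r² = 169/4 = 42.25.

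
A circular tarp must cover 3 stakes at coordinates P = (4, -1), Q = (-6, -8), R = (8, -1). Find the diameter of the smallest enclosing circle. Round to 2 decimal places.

Side lengths²: PQ² = 149, PR² = 16, QR² = 245.
Since QR² = 245 ≥ 149 + 16 = 165, the angle opposite QR is not acute, so the smallest enclosing circle has QR as diameter.
Centre = midpoint of QR = (1, -4.5), r² = 245/4 = 61.25.
Diameter = 2r = 2√(61.25) ≈ 15.65.

15.65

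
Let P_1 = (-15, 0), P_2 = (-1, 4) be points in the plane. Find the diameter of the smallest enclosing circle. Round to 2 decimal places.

14.56

The smallest circle enclosing two points has them as diameter endpoints.
Centre = midpoint = (-8, 2); r² = |P_1P_2|²/4 = 212/4 = 53.
Diameter = 2r = 2√53 ≈ 14.56.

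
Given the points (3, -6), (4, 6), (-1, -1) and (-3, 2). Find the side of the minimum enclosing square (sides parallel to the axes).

12

The bounding box has width 7 and height 12.
An axis-aligned square enclosing the set must have side ≥ max(width, height).
So the minimum side is max(7, 12) = 12.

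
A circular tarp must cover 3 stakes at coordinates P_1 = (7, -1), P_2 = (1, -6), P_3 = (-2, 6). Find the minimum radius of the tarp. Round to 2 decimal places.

6.33

Side lengths²: P_1P_2² = 61, P_1P_3² = 130, P_2P_3² = 153.
Since P_2P_3² = 153 < 130 + 61 = 191, the triangle is acute, so the smallest enclosing circle is the circumcircle.
Circumcentre = (47/58, 19/58), r² = 67405/1682.
r = √(67405/1682) ≈ 6.33.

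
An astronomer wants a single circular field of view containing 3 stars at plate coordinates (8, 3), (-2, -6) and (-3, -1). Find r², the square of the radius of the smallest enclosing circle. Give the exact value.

Call the three points A, B, C in the order given.
Side lengths²: AB² = 181, AC² = 137, BC² = 26.
Since AB² = 181 ≥ 137 + 26 = 163, the angle opposite AB is not acute, so the smallest enclosing circle has AB as diameter.
Centre = midpoint of AB = (3, -1.5), r² = 181/4 = 45.25.

45.25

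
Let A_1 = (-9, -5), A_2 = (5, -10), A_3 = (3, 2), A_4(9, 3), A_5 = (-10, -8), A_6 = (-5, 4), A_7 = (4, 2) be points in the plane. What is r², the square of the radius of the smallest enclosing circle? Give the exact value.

The minimum enclosing circle of a finite set is fixed by two of the points (as a diameter) or three (as a circumcircle).
The farthest pair is A_4–A_5 with squared distance 482. The circle on this segment as diameter has centre (-0.5, -2.5) and r² = 482/4 = 120.5.
Check A_1: distance² to centre = 78.5 ≤ 120.5, so it lies inside.
All remaining points lie in this disk, and no smaller disk contains both endpoints, so this is the minimum enclosing circle.

120.5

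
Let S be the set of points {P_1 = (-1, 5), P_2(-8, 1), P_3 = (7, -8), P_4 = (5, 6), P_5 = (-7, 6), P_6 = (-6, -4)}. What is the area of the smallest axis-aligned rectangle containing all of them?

x ranges over [-8, 7], width 15.
y ranges over [-8, 6], height 14.
Area = 15 × 14 = 210.

210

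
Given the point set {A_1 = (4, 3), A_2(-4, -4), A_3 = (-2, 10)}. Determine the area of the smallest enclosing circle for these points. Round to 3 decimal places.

157.080

Side lengths²: A_1A_2² = 113, A_1A_3² = 85, A_2A_3² = 200.
Since A_2A_3² = 200 ≥ 113 + 85 = 198, the angle opposite A_2A_3 is not acute, so the smallest enclosing circle has A_2A_3 as diameter.
Centre = midpoint of A_2A_3 = (-3, 3), r² = 200/4 = 50.
Area = π·r² = π·50 ≈ 157.080.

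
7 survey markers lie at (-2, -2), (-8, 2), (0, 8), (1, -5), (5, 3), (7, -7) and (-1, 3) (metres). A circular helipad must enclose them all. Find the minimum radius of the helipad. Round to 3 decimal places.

8.937

The minimum enclosing circle is determined by three boundary points: (-8, 2), (0, 8), (7, -7).
Their circumcentre is (4/9, -25/27) with r² = 58225/729.
The farthest remaining point (5, 3) is at distance² 26365/729 ≤ 58225/729.
r = √(58225/729) ≈ 8.937.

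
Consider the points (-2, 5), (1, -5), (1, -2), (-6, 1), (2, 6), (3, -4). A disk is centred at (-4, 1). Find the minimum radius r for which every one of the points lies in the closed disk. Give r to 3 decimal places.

The required radius is the distance from (-4, 1) to the farthest point.
Squared distances: 20, 61, 34, 4, 61, 74.
Maximum is 74, attained at (3, -4).
r = √74 ≈ 8.602.

8.602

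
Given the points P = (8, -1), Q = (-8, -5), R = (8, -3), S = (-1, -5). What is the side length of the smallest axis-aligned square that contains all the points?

16

The bounding box has width 16 and height 4.
An axis-aligned square enclosing the set must have side ≥ max(width, height).
So the minimum side is max(16, 4) = 16.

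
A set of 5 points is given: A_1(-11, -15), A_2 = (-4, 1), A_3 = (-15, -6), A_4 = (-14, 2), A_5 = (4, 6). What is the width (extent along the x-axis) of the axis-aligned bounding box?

max x = 4, min x = -15, so width = 19.

19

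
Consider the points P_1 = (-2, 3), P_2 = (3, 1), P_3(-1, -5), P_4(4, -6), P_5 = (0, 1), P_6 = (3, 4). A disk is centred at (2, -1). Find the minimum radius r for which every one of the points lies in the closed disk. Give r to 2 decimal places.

The required radius is the distance from (2, -1) to the farthest point.
Squared distances: 32, 5, 25, 29, 8, 26.
Maximum is 32, attained at P_1.
r = √32 ≈ 5.66.

5.66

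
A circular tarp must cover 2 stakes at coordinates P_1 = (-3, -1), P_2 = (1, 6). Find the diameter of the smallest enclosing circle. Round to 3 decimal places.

8.062

The smallest circle enclosing two points has them as diameter endpoints.
Centre = midpoint = (-1, 2.5); r² = |P_1P_2|²/4 = 65/4 = 16.25.
Diameter = 2r = 2√(16.25) ≈ 8.062.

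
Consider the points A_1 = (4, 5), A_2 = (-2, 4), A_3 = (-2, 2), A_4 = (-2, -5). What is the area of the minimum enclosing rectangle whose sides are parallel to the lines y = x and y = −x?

In coordinates u = x + y, v = x − y the rectangle is axis-aligned; the map (x,y)→(u,v) scales areas by 2.
u-values: 9, 2, 0, -7; range = 9 − (-7) = 16.
v-values: -1, -6, -4, 3; range = 3 − (-6) = 9.
Area = (16 × 9) / 2 = 72.

72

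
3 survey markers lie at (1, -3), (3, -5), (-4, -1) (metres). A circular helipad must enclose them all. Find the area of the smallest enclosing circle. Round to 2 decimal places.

Call the three points A, B, C in the order given.
Side lengths²: AB² = 8, AC² = 29, BC² = 65.
Since BC² = 65 ≥ 29 + 8 = 37, the angle opposite BC is not acute, so the smallest enclosing circle has BC as diameter.
Centre = midpoint of BC = (-0.5, -3), r² = 65/4 = 16.25.
Area = π·r² = π·16.25 ≈ 51.05.

51.05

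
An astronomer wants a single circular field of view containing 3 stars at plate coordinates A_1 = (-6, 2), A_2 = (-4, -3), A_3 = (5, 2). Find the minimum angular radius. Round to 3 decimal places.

5.544

Side lengths²: A_1A_2² = 29, A_1A_3² = 121, A_2A_3² = 106.
Since A_1A_3² = 121 < 106 + 29 = 135, the triangle is acute, so the smallest enclosing circle is the circumcircle.
Circumcentre = (-0.5, 1.3), r² = 30.74.
r = √(30.74) ≈ 5.544.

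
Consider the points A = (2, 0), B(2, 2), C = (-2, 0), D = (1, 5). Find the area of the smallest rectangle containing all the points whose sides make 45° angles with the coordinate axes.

24

In coordinates u = x + y, v = x − y the rectangle is axis-aligned; the map (x,y)→(u,v) scales areas by 2.
u-values: 2, 4, -2, 6; range = 6 − (-2) = 8.
v-values: 2, 0, -2, -4; range = 2 − (-4) = 6.
Area = (8 × 6) / 2 = 24.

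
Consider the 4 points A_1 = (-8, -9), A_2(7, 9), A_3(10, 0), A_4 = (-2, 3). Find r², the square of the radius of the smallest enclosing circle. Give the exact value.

137.25

A smallest enclosing disk is always determined by at most three of the input points on its boundary.
The farthest pair is A_1–A_2 with squared distance 549. The circle on this segment as diameter has centre (-0.5, 0) and r² = 549/4 = 137.25.
Check A_3: distance² to centre = 110.25 ≤ 137.25, so it lies inside.
All remaining points lie in this disk, and no smaller disk contains both endpoints, so this is the minimum enclosing circle.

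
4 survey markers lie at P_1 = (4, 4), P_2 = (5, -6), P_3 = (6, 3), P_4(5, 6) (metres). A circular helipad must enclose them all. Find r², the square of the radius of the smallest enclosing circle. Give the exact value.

36

A smallest enclosing disk is always determined by at most three of the input points on its boundary.
The farthest pair is P_2–P_4 with squared distance 144. The circle on this segment as diameter has centre (5, 0) and r² = 144/4 = 36.
Check P_1: distance² to centre = 17 ≤ 36, so it lies inside.
All remaining points lie in this disk, and no smaller disk contains both endpoints, so this is the minimum enclosing circle.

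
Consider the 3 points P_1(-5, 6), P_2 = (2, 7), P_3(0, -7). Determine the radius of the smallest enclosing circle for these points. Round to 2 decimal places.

Side lengths²: P_1P_2² = 50, P_1P_3² = 194, P_2P_3² = 200.
Since P_2P_3² = 200 < 194 + 50 = 244, the triangle is acute, so the smallest enclosing circle is the circumcircle.
Circumcentre = (-29/48, 11/48), r² = 60625/1152.
r = √(60625/1152) ≈ 7.25.

7.25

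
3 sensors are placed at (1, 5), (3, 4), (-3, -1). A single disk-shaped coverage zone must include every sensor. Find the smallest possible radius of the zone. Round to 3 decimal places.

3.905

Call the three points A, B, C in the order given.
Side lengths²: AB² = 5, AC² = 52, BC² = 61.
Since BC² = 61 ≥ 52 + 5 = 57, the angle opposite BC is not acute, so the smallest enclosing circle has BC as diameter.
Centre = midpoint of BC = (0, 1.5), r² = 61/4 = 15.25.
r = √(15.25) ≈ 3.905.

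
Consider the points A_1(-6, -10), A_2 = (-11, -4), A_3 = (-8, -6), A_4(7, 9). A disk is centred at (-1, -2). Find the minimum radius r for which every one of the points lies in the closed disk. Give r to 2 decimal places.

13.60

The required radius is the distance from (-1, -2) to the farthest point.
Squared distances: 89, 104, 65, 185.
Maximum is 185, attained at A_4.
r = √185 ≈ 13.60.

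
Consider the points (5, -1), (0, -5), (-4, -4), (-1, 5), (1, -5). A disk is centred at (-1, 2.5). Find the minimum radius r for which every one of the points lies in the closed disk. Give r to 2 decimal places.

7.76

The required radius is the distance from (-1, 2.5) to the farthest point.
Squared distances: 48.25, 57.25, 51.25, 6.25, 60.25.
Maximum is 60.25, attained at (1, -5).
r = √(60.25) ≈ 7.76.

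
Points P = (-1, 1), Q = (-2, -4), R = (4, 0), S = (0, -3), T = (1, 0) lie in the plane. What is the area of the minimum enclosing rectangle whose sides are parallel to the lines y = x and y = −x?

30

In coordinates u = x + y, v = x − y the rectangle is axis-aligned; the map (x,y)→(u,v) scales areas by 2.
u-values: 0, -6, 4, -3, 1; range = 4 − (-6) = 10.
v-values: -2, 2, 4, 3, 1; range = 4 − (-2) = 6.
Area = (10 × 6) / 2 = 30.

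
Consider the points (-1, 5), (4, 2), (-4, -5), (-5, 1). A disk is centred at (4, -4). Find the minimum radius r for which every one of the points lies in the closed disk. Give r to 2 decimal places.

10.30

The required radius is the distance from (4, -4) to the farthest point.
Squared distances: 106, 36, 65, 106.
Maximum is 106, attained at (-1, 5).
r = √106 ≈ 10.30.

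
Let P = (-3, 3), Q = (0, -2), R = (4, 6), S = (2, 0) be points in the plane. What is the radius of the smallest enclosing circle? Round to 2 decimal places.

4.51

The minimum enclosing circle is determined by three boundary points: P, Q, R.
Their circumcentre is (16/11, 25/11) with r² = 2465/121.
The farthest remaining point S is at distance² 661/121 ≤ 2465/121.
r = √(2465/121) ≈ 4.51.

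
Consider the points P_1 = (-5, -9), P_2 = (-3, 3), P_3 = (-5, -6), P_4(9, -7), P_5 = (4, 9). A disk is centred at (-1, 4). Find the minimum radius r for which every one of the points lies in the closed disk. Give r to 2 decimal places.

14.87

The required radius is the distance from (-1, 4) to the farthest point.
Squared distances: 185, 5, 116, 221, 50.
Maximum is 221, attained at P_4.
r = √221 ≈ 14.87.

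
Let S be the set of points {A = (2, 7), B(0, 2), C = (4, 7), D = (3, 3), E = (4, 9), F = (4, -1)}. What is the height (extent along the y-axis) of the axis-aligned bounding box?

10

max y = 9, min y = -1, so height = 10.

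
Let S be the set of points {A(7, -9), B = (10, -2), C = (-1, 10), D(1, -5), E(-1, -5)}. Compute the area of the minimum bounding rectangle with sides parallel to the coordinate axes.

209

x ranges over [-1, 10], width 11.
y ranges over [-9, 10], height 19.
Area = 11 × 19 = 209.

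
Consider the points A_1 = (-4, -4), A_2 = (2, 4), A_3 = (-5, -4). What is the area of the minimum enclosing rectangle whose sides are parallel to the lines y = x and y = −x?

In coordinates u = x + y, v = x − y the rectangle is axis-aligned; the map (x,y)→(u,v) scales areas by 2.
u-values: -8, 6, -9; range = 6 − (-9) = 15.
v-values: 0, -2, -1; range = 0 − (-2) = 2.
Area = (15 × 2) / 2 = 15.

15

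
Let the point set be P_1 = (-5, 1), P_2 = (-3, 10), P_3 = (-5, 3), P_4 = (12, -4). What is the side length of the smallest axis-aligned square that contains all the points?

The bounding box has width 17 and height 14.
An axis-aligned square enclosing the set must have side ≥ max(width, height).
So the minimum side is max(17, 14) = 17.

17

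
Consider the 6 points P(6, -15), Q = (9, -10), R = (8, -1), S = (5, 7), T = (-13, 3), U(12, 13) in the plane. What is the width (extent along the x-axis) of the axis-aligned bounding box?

max x = 12, min x = -13, so width = 25.

25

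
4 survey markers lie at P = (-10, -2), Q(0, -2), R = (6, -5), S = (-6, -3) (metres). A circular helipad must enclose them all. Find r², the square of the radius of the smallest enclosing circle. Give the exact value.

66.25

The minimum enclosing circle of a finite set is fixed by two of the points (as a diameter) or three (as a circumcircle).
The farthest pair is P–R with squared distance 265. The circle on this segment as diameter has centre (-2, -3.5) and r² = 265/4 = 66.25.
Check Q: distance² to centre = 6.25 ≤ 66.25, so it lies inside.
All remaining points lie in this disk, and no smaller disk contains both endpoints, so this is the minimum enclosing circle.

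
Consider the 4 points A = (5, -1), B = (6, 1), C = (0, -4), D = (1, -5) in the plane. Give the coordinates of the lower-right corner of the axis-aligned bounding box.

x-range [0, 6], y-range [-5, 1].
The lower-right corner is (6, -5).

(6, -5)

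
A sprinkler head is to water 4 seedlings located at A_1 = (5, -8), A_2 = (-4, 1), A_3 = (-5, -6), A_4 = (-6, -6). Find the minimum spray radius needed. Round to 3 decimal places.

6.395

A smallest enclosing disk is always determined by at most three of the input points on its boundary.
The minimum enclosing circle is determined by three boundary points: A_1, A_2, A_4.
Their circumcentre is (1/18, -71/18) with r² = 6625/162.
The farthest remaining point A_3 is at distance² 4825/162 ≤ 6625/162.
r = √(6625/162) ≈ 6.395.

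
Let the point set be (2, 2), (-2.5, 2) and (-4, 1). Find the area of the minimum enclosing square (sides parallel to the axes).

The bounding box has width 6 and height 1.
An axis-aligned square enclosing the set must have side ≥ max(width, height).
So the minimum side is max(6, 1) = 6.
Area = 6² = 36.

36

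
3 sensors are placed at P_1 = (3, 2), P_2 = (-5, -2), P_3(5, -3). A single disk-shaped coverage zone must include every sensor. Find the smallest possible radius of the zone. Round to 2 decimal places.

Side lengths²: P_1P_2² = 80, P_1P_3² = 29, P_2P_3² = 101.
Since P_2P_3² = 101 < 80 + 29 = 109, the triangle is acute, so the smallest enclosing circle is the circumcircle.
Circumcentre = (1/24, -25/12), r² = 14645/576.
r = √(14645/576) ≈ 5.04.

5.04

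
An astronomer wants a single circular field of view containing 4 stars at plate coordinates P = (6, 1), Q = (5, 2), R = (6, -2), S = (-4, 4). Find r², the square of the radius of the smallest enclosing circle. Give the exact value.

34

By Welzl's lemma the MEC is supported by two points (diametrically opposite) or three points (on a circumcircle).
The farthest pair is R–S with squared distance 136. The circle on this segment as diameter has centre (1, 1) and r² = 136/4 = 34.
Check P: distance² to centre = 25 ≤ 34, so it lies inside.
All remaining points lie in this disk, and no smaller disk contains both endpoints, so this is the minimum enclosing circle.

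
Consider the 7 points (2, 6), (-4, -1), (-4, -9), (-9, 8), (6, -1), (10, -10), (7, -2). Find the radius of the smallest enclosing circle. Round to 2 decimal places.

13.09

The farthest pair is (-9, 8)–(10, -10) with squared distance 685. The circle on this segment as diameter has centre (0.5, -1) and r² = 685/4 = 171.25.
Check (2, 6): distance² to centre = 51.25 ≤ 171.25, so it lies inside.
All remaining points lie in this disk, and no smaller disk contains both endpoints, so this is the minimum enclosing circle.
r = √(171.25) ≈ 13.09.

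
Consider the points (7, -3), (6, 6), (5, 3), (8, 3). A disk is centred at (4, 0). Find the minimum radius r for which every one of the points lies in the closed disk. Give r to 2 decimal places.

The required radius is the distance from (4, 0) to the farthest point.
Squared distances: 18, 40, 10, 25.
Maximum is 40, attained at (6, 6).
r = √40 ≈ 6.32.

6.32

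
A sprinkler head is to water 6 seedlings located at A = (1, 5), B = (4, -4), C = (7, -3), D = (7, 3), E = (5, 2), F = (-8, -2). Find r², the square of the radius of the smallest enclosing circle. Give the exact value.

The minimum enclosing circle of a finite set is fixed by two of the points (as a diameter) or three (as a circumcircle).
The minimum enclosing circle is determined by three boundary points: C, D, F.
Their circumcentre is (-1/3, 0) with r² = 565/9.
The farthest remaining point B is at distance² 313/9 ≤ 565/9.

565/9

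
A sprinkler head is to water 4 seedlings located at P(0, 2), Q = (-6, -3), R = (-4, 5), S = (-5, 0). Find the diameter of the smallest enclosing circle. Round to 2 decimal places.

The minimum enclosing circle is determined by three boundary points: P, Q, R.
Their circumcentre is (-77/19, 29/38) with r² = 25925/1444.
The farthest remaining point S is at distance² 2137/1444 ≤ 25925/1444.
Diameter = 2r = 2√(25925/1444) ≈ 8.47.

8.47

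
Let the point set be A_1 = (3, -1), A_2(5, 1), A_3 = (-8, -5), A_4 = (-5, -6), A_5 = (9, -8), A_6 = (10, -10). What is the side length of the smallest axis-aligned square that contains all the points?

18

The bounding box has width 18 and height 11.
An axis-aligned square enclosing the set must have side ≥ max(width, height).
So the minimum side is max(18, 11) = 18.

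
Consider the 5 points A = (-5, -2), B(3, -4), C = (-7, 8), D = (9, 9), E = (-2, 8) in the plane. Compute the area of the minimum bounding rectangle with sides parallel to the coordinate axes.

208

x ranges over [-7, 9], width 16.
y ranges over [-4, 9], height 13.
Area = 16 × 13 = 208.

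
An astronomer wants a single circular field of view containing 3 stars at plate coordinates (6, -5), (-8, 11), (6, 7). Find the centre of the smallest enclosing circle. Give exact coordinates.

(-1, 3)

Call the three points A, B, C in the order given.
Side lengths²: AB² = 452, AC² = 144, BC² = 212.
Since AB² = 452 ≥ 212 + 144 = 356, the angle opposite AB is not acute, so the smallest enclosing circle has AB as diameter.
Centre = midpoint of AB = (-1, 3), r² = 452/4 = 113.
Centre = (-1, 3).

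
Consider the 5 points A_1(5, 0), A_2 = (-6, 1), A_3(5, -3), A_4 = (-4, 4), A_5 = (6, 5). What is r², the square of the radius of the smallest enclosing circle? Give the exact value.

44525/1058

The minimum enclosing circle of a finite set is fixed by two of the points (as a diameter) or three (as a circumcircle).
The minimum enclosing circle is determined by three boundary points: A_2, A_3, A_5.
Their circumcentre is (21/46, 75/46) with r² = 44525/1058.
The farthest remaining point A_4 is at distance² 26953/1058 ≤ 44525/1058.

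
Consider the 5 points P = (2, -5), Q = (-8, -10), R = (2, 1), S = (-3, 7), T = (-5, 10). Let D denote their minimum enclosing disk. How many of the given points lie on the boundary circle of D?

A smallest enclosing disk is always determined by at most three of the input points on its boundary.
The farthest pair is Q–T with squared distance 409. The circle on this segment as diameter has centre (-6.5, 0) and r² = 409/4 = 102.25.
Check P: distance² to centre = 97.25 ≤ 102.25, so it lies inside.
All remaining points lie in this disk, and no smaller disk contains both endpoints, so this is the minimum enclosing circle.
The points at distance exactly r from the centre are Q, T — 2 points.

2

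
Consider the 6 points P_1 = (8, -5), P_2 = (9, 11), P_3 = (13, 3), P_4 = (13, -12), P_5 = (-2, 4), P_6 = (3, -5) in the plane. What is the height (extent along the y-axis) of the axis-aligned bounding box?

max y = 11, min y = -12, so height = 23.

23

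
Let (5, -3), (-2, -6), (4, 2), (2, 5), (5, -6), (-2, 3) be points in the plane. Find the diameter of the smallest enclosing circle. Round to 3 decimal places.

12.132

The minimum enclosing circle of a finite set is fixed by two of the points (as a diameter) or three (as a circumcircle).
The minimum enclosing circle is determined by three boundary points: (-2, -6), (2, 5), (5, -6).
Their circumcentre is (1.5, -23/22) with r² = 8905/242.
The farthest remaining point (-2, 3) is at distance² 6925/242 ≤ 8905/242.
Diameter = 2r = 2√(8905/242) ≈ 12.132.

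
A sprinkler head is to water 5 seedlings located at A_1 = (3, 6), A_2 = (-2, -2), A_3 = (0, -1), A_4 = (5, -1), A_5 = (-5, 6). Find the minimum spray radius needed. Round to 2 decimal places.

A smallest enclosing disk is always determined by at most three of the input points on its boundary.
The farthest pair is A_4–A_5 with squared distance 149. The circle on this segment as diameter has centre (0, 2.5) and r² = 149/4 = 37.25.
Check A_1: distance² to centre = 21.25 ≤ 37.25, so it lies inside.
All remaining points lie in this disk, and no smaller disk contains both endpoints, so this is the minimum enclosing circle.
r = √(37.25) ≈ 6.10.

6.10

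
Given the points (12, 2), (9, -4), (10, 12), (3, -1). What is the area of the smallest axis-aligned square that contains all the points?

256

The bounding box has width 9 and height 16.
An axis-aligned square enclosing the set must have side ≥ max(width, height).
So the minimum side is max(9, 16) = 16.
Area = 16² = 256.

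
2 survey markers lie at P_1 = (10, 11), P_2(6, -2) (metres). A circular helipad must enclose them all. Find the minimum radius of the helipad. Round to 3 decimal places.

The smallest circle enclosing two points has them as diameter endpoints.
Centre = midpoint = (8, 4.5); r² = |P_1P_2|²/4 = 185/4 = 46.25.
r = √(46.25) ≈ 6.801.

6.801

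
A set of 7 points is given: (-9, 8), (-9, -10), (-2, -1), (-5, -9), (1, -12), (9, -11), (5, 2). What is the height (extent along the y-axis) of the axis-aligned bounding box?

max y = 8, min y = -12, so height = 20.

20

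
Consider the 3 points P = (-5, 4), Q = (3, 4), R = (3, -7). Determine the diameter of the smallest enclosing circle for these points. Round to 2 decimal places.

13.60

Side lengths²: PQ² = 64, PR² = 185, QR² = 121.
Since PR² = 185 ≥ 121 + 64 = 185, the angle opposite PR is not acute, so the smallest enclosing circle has PR as diameter.
Centre = midpoint of PR = (-1, -1.5), r² = 185/4 = 46.25.
Diameter = 2r = 2√(46.25) ≈ 13.60.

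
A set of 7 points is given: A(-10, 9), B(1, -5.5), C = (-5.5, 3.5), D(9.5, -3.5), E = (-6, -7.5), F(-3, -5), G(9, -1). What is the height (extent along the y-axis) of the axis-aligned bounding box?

max y = 9, min y = -7.5, so height = 16.5.

16.5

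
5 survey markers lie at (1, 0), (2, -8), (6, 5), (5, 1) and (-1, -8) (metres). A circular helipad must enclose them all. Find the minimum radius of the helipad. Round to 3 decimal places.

7.382

The minimum enclosing circle of a finite set is fixed by two of the points (as a diameter) or three (as a circumcircle).
The farthest pair is (6, 5)–(-1, -8) with squared distance 218. The circle on this segment as diameter has centre (2.5, -1.5) and r² = 218/4 = 54.5.
Check (1, 0): distance² to centre = 4.5 ≤ 54.5, so it lies inside.
All remaining points lie in this disk, and no smaller disk contains both endpoints, so this is the minimum enclosing circle.
r = √(54.5) ≈ 7.382.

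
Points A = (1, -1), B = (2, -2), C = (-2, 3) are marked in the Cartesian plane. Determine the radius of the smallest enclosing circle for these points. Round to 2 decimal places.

3.20

Side lengths²: AB² = 2, AC² = 25, BC² = 41.
Since BC² = 41 ≥ 25 + 2 = 27, the angle opposite BC is not acute, so the smallest enclosing circle has BC as diameter.
Centre = midpoint of BC = (0, 0.5), r² = 41/4 = 10.25.
r = √(10.25) ≈ 3.20.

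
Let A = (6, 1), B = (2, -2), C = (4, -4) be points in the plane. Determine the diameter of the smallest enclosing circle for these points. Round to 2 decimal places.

Side lengths²: AB² = 25, AC² = 29, BC² = 8.
Since AC² = 29 < 25 + 8 = 33, the triangle is acute, so the smallest enclosing circle is the circumcircle.
Circumcentre = (65/14, -19/14), r² = 725/98.
Diameter = 2r = 2√(725/98) ≈ 5.44.

5.44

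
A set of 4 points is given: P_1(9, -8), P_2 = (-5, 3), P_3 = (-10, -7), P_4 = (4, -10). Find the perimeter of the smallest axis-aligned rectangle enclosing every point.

64

Width = max x − min x = 9 − (-10) = 19.
Height = max y − min y = 3 − (-10) = 13.
Perimeter = 2(19 + 13) = 64.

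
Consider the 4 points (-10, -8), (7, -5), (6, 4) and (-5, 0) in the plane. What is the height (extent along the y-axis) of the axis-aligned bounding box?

max y = 4, min y = -8, so height = 12.

12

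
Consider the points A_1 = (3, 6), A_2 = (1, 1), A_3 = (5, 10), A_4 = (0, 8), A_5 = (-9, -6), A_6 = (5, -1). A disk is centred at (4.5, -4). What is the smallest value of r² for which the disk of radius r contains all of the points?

The required radius is the distance from (4.5, -4) to the farthest point.
Squared distances: 102.25, 37.25, 196.25, 164.25, 186.25, 9.25.
Maximum is 196.25, attained at A_3.

196.25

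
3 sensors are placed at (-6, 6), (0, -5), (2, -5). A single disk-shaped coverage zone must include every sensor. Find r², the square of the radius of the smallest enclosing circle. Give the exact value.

Call the three points A, B, C in the order given.
Side lengths²: AB² = 157, AC² = 185, BC² = 4.
Since AC² = 185 ≥ 157 + 4 = 161, the angle opposite AC is not acute, so the smallest enclosing circle has AC as diameter.
Centre = midpoint of AC = (-2, 0.5), r² = 185/4 = 46.25.

46.25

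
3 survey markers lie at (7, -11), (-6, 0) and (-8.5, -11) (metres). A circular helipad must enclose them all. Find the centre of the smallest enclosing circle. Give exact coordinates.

Call the three points A, B, C in the order given.
Side lengths²: AB² = 290, AC² = 240.25, BC² = 127.25.
Since AB² = 290 < 240.25 + 127.25 = 367.5, the triangle is acute, so the smallest enclosing circle is the circumcircle.
Circumcentre = (-0.75, -307/44), r² = 73805/968.
Centre = (-0.75, -307/44).

(-0.75, -307/44)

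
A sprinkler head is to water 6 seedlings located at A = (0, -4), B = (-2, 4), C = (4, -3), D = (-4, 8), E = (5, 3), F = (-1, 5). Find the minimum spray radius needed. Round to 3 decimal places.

6.801

By Welzl's lemma the MEC is supported by two points (diametrically opposite) or three points (on a circumcircle).
The farthest pair is C–D with squared distance 185. The circle on this segment as diameter has centre (0, 2.5) and r² = 185/4 = 46.25.
Check A: distance² to centre = 42.25 ≤ 46.25, so it lies inside.
All remaining points lie in this disk, and no smaller disk contains both endpoints, so this is the minimum enclosing circle.
r = √(46.25) ≈ 6.801.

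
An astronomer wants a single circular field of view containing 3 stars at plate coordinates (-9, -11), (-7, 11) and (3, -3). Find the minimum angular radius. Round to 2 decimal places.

11.05

Call the three points A, B, C in the order given.
Side lengths²: AB² = 488, AC² = 208, BC² = 296.
Since AB² = 488 < 296 + 208 = 504, the triangle is acute, so the smallest enclosing circle is the circumcircle.
Circumcentre = (-237/31, -1/31), r² = 117364/961.
r = √(117364/961) ≈ 11.05.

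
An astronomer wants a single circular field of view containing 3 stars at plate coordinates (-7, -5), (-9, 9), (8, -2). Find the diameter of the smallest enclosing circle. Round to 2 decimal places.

Call the three points A, B, C in the order given.
Side lengths²: AB² = 200, AC² = 234, BC² = 410.
Since BC² = 410 < 234 + 200 = 434, the triangle is acute, so the smallest enclosing circle is the circumcircle.
Circumcentre = (-29/36, 109/36), r² = 66625/648.
Diameter = 2r = 2√(66625/648) ≈ 20.28.

20.28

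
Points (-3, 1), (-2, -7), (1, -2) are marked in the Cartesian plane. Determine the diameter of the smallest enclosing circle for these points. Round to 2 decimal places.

Call the three points A, B, C in the order given.
Side lengths²: AB² = 65, AC² = 25, BC² = 34.
Since AB² = 65 ≥ 34 + 25 = 59, the angle opposite AB is not acute, so the smallest enclosing circle has AB as diameter.
Centre = midpoint of AB = (-2.5, -3), r² = 65/4 = 16.25.
Diameter = 2r = 2√(16.25) ≈ 8.06.

8.06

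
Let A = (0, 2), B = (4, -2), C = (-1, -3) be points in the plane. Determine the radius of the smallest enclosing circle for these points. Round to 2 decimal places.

3.06

Side lengths²: AB² = 32, AC² = 26, BC² = 26.
Since AB² = 32 < 26 + 26 = 52, the triangle is acute, so the smallest enclosing circle is the circumcircle.
Circumcentre = (7/6, -5/6), r² = 169/18.
r = √(169/18) ≈ 3.06.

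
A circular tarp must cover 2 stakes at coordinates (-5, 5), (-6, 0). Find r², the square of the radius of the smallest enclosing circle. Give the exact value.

The smallest circle enclosing two points has them as diameter endpoints.
Centre = midpoint = (-5.5, 2.5); r² = |(-5, 5)−(-6, 0)|²/4 = 26/4 = 6.5.

6.5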